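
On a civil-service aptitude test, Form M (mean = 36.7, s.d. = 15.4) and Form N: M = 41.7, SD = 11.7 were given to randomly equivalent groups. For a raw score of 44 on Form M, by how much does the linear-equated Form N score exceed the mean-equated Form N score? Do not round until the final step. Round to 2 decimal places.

Mean-equated: 44 + (41.7 − 36.7) = 49.00
Linear-equated: (11.7/15.4)(44 − 36.7) + 41.7 = 47.246
Difference = 47.246 − 49.00 = -1.75

-1.75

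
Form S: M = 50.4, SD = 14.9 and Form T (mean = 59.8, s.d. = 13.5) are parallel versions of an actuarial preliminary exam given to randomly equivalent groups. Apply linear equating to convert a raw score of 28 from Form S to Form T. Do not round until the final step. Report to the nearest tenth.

39.5

Linear equating: y = (SD_Y/SD_X)(x − M_X) + M_Y
y = (13.5/14.9)(28 − 50.4) + 59.8
y = 0.906040 × -22.4 + 59.8 = -20.2953 + 59.8 = 39.5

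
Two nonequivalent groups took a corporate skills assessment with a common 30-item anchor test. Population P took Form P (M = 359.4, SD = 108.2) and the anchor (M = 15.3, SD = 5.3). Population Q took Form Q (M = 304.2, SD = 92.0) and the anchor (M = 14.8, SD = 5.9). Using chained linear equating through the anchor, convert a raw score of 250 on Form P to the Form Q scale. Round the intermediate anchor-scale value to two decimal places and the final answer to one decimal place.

228.4

Form P → anchor (Population P): v = (5.3/108.2)(250 − 359.4) + 15.3 = 9.94
anchor → Form Q (Population Q): y = (92.0/5.9)(9.94 − 14.8) + 304.2 = 228.4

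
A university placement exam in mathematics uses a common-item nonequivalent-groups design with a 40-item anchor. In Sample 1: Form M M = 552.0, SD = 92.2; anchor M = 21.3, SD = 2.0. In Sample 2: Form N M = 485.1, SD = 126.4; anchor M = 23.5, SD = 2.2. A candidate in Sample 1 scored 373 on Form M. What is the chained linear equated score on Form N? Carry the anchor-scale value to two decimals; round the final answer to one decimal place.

135.8

Form M → anchor (Sample 1): v = (2.0/92.2)(373 − 552.0) + 21.3 = 17.42
anchor → Form N (Sample 2): y = (126.4/2.2)(17.42 − 23.5) + 485.1 = 135.8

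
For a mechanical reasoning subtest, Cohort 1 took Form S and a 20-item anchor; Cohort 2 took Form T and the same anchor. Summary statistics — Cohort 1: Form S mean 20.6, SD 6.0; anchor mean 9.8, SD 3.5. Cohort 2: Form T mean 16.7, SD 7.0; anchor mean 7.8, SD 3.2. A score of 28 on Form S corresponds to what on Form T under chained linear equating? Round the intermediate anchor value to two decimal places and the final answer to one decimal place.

30.5

Form S → anchor (Cohort 1): v = (3.5/6.0)(28 − 20.6) + 9.8 = 14.12
anchor → Form T (Cohort 2): y = (7.0/3.2)(14.12 − 7.8) + 16.7 = 30.5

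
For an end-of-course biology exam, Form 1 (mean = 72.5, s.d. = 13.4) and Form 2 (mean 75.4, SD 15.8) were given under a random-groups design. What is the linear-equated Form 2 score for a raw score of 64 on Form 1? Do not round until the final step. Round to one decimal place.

Linear equating: y = (SD_Y/SD_X)(x − M_X) + M_Y
y = (15.8/13.4)(64 − 72.5) + 75.4
y = 1.179104 × -8.5 + 75.4 = -10.0224 + 75.4 = 65.4

65.4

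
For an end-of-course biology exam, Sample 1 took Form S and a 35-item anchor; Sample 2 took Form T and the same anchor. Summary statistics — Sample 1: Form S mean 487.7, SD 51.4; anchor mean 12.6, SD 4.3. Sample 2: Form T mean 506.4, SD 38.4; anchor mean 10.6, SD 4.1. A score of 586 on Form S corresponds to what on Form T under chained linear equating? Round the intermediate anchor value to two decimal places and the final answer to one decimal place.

Form S → anchor (Sample 1): v = (4.3/51.4)(586 − 487.7) + 12.6 = 20.82
anchor → Form T (Sample 2): y = (38.4/4.1)(20.82 − 10.6) + 506.4 = 602.1

602.1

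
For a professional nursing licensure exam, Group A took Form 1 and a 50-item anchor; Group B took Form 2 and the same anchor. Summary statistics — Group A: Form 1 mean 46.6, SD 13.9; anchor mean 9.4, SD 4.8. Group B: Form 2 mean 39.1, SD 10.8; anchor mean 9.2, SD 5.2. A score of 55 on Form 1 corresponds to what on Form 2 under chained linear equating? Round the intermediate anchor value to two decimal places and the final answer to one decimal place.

45.5

Form 1 → anchor (Group A): v = (4.8/13.9)(55 − 46.6) + 9.4 = 12.30
anchor → Form 2 (Group B): y = (10.8/5.2)(12.30 − 9.2) + 39.1 = 45.5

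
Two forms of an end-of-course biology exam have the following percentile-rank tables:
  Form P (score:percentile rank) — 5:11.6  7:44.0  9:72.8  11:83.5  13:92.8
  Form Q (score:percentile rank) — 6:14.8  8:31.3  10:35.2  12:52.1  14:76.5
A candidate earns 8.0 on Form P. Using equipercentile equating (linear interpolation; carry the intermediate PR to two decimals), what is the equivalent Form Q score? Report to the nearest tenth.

PR of 8.0 on Form P: 44.0 + (8.0 − 7)/(9 − 7) × (72.8 − 44.0) = 58.40
On Form Q, PR 58.40 falls between score 12 (PR 52.1) and 14 (PR 76.5).
Interpolate: 12 + (58.40 − 52.1)/(76.5 − 52.1) × (14 − 12) = 12.5

12.5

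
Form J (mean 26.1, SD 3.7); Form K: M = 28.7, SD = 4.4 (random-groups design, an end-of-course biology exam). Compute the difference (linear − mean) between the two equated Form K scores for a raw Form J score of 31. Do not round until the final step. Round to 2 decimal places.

0.93

Mean-equated: 31 + (28.7 − 26.1) = 33.60
Linear-equated: (4.4/3.7)(31 − 26.1) + 28.7 = 34.527
Difference = 34.527 − 33.60 = 0.93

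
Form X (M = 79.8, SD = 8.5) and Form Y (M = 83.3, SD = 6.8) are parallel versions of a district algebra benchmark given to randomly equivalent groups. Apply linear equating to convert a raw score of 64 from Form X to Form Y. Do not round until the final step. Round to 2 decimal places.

70.66

Linear equating: y = (SD_Y/SD_X)(x − M_X) + M_Y
y = (6.8/8.5)(64 − 79.8) + 83.3
y = 0.800000 × -15.8 + 83.3 = -12.6400 + 83.3 = 70.66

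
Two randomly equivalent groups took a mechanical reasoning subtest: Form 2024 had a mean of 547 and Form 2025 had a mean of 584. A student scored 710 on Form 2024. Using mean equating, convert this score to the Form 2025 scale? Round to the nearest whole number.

747

Mean equating: y = x + (M_Y − M_X) = 710 + (584 − 547) = 747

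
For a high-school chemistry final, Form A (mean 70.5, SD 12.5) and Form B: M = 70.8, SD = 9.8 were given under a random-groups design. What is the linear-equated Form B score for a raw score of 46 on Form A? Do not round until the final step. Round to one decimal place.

Linear equating: y = (SD_Y/SD_X)(x − M_X) + M_Y
y = (9.8/12.5)(46 − 70.5) + 70.8
y = 0.784000 × -24.5 + 70.8 = -19.2080 + 70.8 = 51.6

51.6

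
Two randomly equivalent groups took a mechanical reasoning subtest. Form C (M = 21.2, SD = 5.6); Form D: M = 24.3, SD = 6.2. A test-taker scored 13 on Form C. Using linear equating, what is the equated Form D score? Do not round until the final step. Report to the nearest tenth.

Linear equating: y = (SD_Y/SD_X)(x − M_X) + M_Y
y = (6.2/5.6)(13 − 21.2) + 24.3
y = 1.107143 × -8.2 + 24.3 = -9.0786 + 24.3 = 15.2

15.2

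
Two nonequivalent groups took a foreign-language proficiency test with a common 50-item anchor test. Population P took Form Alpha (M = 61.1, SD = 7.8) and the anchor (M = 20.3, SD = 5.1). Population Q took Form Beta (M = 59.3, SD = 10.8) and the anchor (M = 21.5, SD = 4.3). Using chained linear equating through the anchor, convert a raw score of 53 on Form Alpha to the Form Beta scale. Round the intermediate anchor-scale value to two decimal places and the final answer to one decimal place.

Form Alpha → anchor (Population P): v = (5.1/7.8)(53 − 61.1) + 20.3 = 15.00
anchor → Form Beta (Population Q): y = (10.8/4.3)(15.00 − 21.5) + 59.3 = 43.0

43.0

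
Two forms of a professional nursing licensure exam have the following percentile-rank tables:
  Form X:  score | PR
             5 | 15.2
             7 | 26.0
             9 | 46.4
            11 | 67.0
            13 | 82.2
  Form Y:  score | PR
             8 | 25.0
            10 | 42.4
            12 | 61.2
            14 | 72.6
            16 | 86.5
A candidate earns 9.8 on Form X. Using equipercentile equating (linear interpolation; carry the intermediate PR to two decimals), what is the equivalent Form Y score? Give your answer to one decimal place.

PR of 9.8 on Form X: 46.4 + (9.8 − 9)/(11 − 9) × (67.0 − 46.4) = 54.64
On Form Y, PR 54.64 falls between score 10 (PR 42.4) and 12 (PR 61.2).
Interpolate: 10 + (54.64 − 42.4)/(61.2 − 42.4) × (12 − 10) = 11.3

11.3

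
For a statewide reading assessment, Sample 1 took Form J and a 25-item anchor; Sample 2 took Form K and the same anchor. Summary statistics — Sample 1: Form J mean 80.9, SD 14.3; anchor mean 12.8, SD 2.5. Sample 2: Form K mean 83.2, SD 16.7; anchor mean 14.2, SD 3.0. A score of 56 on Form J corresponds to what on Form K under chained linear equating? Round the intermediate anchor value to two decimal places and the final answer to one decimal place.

51.2

Form J → anchor (Sample 1): v = (2.5/14.3)(56 − 80.9) + 12.8 = 8.45
anchor → Form K (Sample 2): y = (16.7/3.0)(8.45 − 14.2) + 83.2 = 51.2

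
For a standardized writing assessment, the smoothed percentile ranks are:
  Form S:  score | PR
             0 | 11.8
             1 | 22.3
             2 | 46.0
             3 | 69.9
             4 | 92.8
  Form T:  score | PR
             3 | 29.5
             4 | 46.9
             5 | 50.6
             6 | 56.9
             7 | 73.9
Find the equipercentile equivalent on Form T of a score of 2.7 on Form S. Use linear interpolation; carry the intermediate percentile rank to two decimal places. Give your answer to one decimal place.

6.3

PR of 2.7 on Form S: 46.0 + (2.7 − 2)/(3 − 2) × (69.9 − 46.0) = 62.73
On Form T, PR 62.73 falls between score 6 (PR 56.9) and 7 (PR 73.9).
Interpolate: 6 + (62.73 − 56.9)/(73.9 − 56.9) × (7 − 6) = 6.3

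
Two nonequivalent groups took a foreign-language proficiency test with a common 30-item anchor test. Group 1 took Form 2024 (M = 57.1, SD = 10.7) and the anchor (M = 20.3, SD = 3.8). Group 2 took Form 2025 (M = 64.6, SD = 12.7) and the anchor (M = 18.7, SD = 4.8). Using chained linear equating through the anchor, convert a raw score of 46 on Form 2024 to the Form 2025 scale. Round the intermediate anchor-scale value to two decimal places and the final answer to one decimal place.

Form 2024 → anchor (Group 1): v = (3.8/10.7)(46 − 57.1) + 20.3 = 16.36
anchor → Form 2025 (Group 2): y = (12.7/4.8)(16.36 − 18.7) + 64.6 = 58.4

58.4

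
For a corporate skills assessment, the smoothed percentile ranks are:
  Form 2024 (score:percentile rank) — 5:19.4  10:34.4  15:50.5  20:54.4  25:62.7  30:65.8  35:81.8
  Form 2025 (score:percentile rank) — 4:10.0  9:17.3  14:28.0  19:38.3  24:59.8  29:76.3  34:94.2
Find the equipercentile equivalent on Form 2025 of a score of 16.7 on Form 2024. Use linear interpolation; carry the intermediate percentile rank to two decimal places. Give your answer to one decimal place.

22.1

PR of 16.7 on Form 2024: 50.5 + (16.7 − 15)/(20 − 15) × (54.4 − 50.5) = 51.83
On Form 2025, PR 51.83 falls between score 19 (PR 38.3) and 24 (PR 59.8).
Interpolate: 19 + (51.83 − 38.3)/(59.8 − 38.3) × (24 − 19) = 22.1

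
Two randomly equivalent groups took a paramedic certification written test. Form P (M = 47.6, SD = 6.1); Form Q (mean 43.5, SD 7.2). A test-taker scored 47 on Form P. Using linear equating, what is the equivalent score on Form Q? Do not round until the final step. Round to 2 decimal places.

42.79

Linear equating: y = (SD_Y/SD_X)(x − M_X) + M_Y
y = (7.2/6.1)(47 − 47.6) + 43.5
y = 1.180328 × -0.6 + 43.5 = -0.7082 + 43.5 = 42.79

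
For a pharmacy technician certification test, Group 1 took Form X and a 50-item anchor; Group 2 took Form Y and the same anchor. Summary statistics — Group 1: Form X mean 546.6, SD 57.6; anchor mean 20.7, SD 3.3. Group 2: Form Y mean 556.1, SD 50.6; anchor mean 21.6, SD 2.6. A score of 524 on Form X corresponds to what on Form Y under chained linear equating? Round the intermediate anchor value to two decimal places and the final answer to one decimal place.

513.5

Form X → anchor (Group 1): v = (3.3/57.6)(524 − 546.6) + 20.7 = 19.41
anchor → Form Y (Group 2): y = (50.6/2.6)(19.41 − 21.6) + 556.1 = 513.5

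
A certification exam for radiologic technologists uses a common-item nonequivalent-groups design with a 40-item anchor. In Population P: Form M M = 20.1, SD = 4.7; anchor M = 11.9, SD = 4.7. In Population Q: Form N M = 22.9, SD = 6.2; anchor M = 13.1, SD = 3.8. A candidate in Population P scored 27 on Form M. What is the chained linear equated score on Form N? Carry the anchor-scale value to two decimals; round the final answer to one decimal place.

Form M → anchor (Population P): v = (4.7/4.7)(27 − 20.1) + 11.9 = 18.80
anchor → Form N (Population Q): y = (6.2/3.8)(18.80 − 13.1) + 22.9 = 32.2

32.2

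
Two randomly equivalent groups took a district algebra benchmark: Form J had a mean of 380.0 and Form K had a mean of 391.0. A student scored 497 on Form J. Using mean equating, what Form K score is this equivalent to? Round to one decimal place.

Mean equating: y = x + (M_Y − M_X) = 497 + (391.0 − 380.0) = 508.0

508.0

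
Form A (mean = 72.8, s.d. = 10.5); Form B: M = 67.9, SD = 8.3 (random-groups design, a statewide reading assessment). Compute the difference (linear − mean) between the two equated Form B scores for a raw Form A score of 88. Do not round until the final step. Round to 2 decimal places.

Mean-equated: 88 + (67.9 − 72.8) = 83.10
Linear-equated: (8.3/10.5)(88 − 72.8) + 67.9 = 79.915
Difference = 79.915 − 83.10 = -3.18

-3.18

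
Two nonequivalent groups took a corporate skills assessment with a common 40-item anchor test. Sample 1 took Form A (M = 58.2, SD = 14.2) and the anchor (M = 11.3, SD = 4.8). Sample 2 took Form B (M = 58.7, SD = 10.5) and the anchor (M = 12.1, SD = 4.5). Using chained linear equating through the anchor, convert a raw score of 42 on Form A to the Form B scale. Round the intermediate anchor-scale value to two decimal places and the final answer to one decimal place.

Form A → anchor (Sample 1): v = (4.8/14.2)(42 − 58.2) + 11.3 = 5.82
anchor → Form B (Sample 2): y = (10.5/4.5)(5.82 − 12.1) + 58.7 = 44.0

44.0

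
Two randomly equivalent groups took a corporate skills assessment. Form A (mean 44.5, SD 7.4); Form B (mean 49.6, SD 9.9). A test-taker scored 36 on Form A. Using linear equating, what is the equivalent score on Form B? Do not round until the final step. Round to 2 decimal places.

38.23

Linear equating: y = (SD_Y/SD_X)(x − M_X) + M_Y
y = (9.9/7.4)(36 − 44.5) + 49.6
y = 1.337838 × -8.5 + 49.6 = -11.3716 + 49.6 = 38.23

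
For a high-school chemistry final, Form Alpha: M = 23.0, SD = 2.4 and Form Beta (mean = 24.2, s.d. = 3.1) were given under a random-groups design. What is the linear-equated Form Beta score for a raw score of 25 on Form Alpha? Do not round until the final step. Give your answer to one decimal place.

26.8

Linear equating: y = (SD_Y/SD_X)(x − M_X) + M_Y
y = (3.1/2.4)(25 − 23.0) + 24.2
y = 1.291667 × 2.0 + 24.2 = 2.5833 + 24.2 = 26.8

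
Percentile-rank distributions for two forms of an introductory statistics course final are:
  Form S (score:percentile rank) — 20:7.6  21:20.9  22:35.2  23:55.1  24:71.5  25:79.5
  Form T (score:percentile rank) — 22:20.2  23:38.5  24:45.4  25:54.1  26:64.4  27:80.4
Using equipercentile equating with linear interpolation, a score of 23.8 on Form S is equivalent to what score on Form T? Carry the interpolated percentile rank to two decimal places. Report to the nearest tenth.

26.2

PR of 23.8 on Form S: 55.1 + (23.8 − 23)/(24 − 23) × (71.5 − 55.1) = 68.22
On Form T, PR 68.22 falls between score 26 (PR 64.4) and 27 (PR 80.4).
Interpolate: 26 + (68.22 − 64.4)/(80.4 − 64.4) × (27 − 26) = 26.2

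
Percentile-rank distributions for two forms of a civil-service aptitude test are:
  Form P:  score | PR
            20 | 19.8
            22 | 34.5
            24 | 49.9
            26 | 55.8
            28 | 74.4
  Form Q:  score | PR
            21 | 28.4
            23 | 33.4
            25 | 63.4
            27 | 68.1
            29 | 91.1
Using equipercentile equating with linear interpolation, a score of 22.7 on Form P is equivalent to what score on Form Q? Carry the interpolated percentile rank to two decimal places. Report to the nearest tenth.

PR of 22.7 on Form P: 34.5 + (22.7 − 22)/(24 − 22) × (49.9 − 34.5) = 39.89
On Form Q, PR 39.89 falls between score 23 (PR 33.4) and 25 (PR 63.4).
Interpolate: 23 + (39.89 − 33.4)/(63.4 − 33.4) × (25 − 23) = 23.4

23.4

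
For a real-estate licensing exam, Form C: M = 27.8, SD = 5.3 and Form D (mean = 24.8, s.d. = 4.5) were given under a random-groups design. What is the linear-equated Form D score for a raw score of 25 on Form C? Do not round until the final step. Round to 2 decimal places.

Linear equating: y = (SD_Y/SD_X)(x − M_X) + M_Y
y = (4.5/5.3)(25 − 27.8) + 24.8
y = 0.849057 × -2.8 + 24.8 = -2.3774 + 24.8 = 22.42

22.42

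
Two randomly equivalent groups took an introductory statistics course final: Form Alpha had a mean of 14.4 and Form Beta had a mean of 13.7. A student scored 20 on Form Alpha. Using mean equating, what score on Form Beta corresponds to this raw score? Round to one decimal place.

19.3

Mean equating: y = x + (M_Y − M_X) = 20 + (13.7 − 14.4) = 19.3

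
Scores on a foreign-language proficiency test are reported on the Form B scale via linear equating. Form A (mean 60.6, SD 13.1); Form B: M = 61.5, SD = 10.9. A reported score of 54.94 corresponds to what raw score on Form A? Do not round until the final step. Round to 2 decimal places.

Invert y = (SD_Y/SD_X)(x − M_X) + M_Y:
x = (SD_X/SD_Y)(y − M_Y) + M_X = (13.1/10.9)(54.94 − 61.5) + 60.6
x = 1.201835 × -6.560 + 60.6 = 52.72

52.72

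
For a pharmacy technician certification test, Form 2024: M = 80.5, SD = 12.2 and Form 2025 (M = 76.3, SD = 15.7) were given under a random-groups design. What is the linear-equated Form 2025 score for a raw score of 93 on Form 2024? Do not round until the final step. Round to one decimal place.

Linear equating: y = (SD_Y/SD_X)(x − M_X) + M_Y
y = (15.7/12.2)(93 − 80.5) + 76.3
y = 1.286885 × 12.5 + 76.3 = 16.0861 + 76.3 = 92.4

92.4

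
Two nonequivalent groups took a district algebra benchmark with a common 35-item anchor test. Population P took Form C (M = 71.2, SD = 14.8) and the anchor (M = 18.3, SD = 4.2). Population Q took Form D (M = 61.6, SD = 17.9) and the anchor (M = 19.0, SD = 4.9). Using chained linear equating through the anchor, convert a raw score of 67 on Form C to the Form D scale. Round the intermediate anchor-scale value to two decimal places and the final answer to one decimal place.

Form C → anchor (Population P): v = (4.2/14.8)(67 − 71.2) + 18.3 = 17.11
anchor → Form D (Population Q): y = (17.9/4.9)(17.11 − 19.0) + 61.6 = 54.7

54.7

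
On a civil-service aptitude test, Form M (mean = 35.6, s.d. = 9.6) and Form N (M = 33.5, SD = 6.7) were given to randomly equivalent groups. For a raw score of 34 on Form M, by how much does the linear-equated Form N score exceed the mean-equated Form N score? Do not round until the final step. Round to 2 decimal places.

Mean-equated: 34 + (33.5 − 35.6) = 31.90
Linear-equated: (6.7/9.6)(34 − 35.6) + 33.5 = 32.383
Difference = 32.383 − 31.90 = 0.48

0.48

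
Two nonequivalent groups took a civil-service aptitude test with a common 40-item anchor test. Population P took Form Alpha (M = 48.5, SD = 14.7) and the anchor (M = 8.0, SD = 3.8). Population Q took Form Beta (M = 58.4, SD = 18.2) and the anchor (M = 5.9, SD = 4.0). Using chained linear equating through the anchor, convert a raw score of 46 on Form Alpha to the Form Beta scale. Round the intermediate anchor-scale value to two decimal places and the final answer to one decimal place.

65.0

Form Alpha → anchor (Population P): v = (3.8/14.7)(46 − 48.5) + 8.0 = 7.35
anchor → Form Beta (Population Q): y = (18.2/4.0)(7.35 − 5.9) + 58.4 = 65.0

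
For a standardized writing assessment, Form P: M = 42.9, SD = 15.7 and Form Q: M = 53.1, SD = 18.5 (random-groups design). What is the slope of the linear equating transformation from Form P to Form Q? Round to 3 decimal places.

1.178

A = SD_Y / SD_X = 18.5 / 15.7 = 1.178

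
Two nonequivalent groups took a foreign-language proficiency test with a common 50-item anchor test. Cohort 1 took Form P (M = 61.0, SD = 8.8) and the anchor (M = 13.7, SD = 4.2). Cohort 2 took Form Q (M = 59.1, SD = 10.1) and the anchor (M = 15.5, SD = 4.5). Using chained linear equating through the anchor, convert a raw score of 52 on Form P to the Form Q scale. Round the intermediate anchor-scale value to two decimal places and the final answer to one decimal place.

Form P → anchor (Cohort 1): v = (4.2/8.8)(52 − 61.0) + 13.7 = 9.40
anchor → Form Q (Cohort 2): y = (10.1/4.5)(9.40 − 15.5) + 59.1 = 45.4

45.4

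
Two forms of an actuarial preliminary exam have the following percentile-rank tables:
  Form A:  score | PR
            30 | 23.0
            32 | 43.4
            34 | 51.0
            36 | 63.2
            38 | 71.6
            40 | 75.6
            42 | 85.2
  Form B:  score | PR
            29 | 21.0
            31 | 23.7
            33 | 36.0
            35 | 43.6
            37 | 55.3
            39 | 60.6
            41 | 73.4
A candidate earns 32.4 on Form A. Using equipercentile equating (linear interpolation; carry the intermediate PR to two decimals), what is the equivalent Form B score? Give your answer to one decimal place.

35.2

PR of 32.4 on Form A: 43.4 + (32.4 − 32)/(34 − 32) × (51.0 − 43.4) = 44.92
On Form B, PR 44.92 falls between score 35 (PR 43.6) and 37 (PR 55.3).
Interpolate: 35 + (44.92 − 43.6)/(55.3 − 43.6) × (37 − 35) = 35.2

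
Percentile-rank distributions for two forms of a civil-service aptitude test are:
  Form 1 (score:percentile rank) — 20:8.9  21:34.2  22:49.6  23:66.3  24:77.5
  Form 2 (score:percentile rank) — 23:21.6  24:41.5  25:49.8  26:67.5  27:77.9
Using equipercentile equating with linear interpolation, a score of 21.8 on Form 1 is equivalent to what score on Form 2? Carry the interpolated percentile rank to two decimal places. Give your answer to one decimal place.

24.6

PR of 21.8 on Form 1: 34.2 + (21.8 − 21)/(22 − 21) × (49.6 − 34.2) = 46.52
On Form 2, PR 46.52 falls between score 24 (PR 41.5) and 25 (PR 49.8).
Interpolate: 24 + (46.52 − 41.5)/(49.8 − 41.5) × (25 − 24) = 24.6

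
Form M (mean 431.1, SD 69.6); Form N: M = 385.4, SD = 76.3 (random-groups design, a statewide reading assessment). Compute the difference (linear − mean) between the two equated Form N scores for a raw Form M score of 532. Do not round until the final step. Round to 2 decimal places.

Mean-equated: 532 + (385.4 − 431.1) = 486.30
Linear-equated: (76.3/69.6)(532 − 431.1) + 385.4 = 496.013
Difference = 496.013 − 486.30 = 9.71

9.71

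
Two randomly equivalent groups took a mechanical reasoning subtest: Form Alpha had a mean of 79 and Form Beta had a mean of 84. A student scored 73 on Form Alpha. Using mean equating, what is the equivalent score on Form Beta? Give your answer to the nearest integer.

Mean equating: y = x + (M_Y − M_X) = 73 + (84 − 79) = 78

78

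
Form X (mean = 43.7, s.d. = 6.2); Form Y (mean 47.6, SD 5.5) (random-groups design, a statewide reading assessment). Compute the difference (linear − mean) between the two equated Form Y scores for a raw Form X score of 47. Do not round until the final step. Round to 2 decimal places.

Mean-equated: 47 + (47.6 − 43.7) = 50.90
Linear-equated: (5.5/6.2)(47 − 43.7) + 47.6 = 50.527
Difference = 50.527 − 50.90 = -0.37

-0.37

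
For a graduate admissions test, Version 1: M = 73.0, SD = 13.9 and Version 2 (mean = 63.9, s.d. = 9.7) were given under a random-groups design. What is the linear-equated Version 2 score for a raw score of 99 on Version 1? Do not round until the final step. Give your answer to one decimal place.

82.0

Linear equating: y = (SD_Y/SD_X)(x − M_X) + M_Y
y = (9.7/13.9)(99 − 73.0) + 63.9
y = 0.697842 × 26.0 + 63.9 = 18.1439 + 63.9 = 82.0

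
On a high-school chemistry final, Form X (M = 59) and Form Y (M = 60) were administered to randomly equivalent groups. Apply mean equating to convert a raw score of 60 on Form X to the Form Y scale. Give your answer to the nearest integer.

Mean equating: y = x + (M_Y − M_X) = 60 + (60 − 59) = 61

61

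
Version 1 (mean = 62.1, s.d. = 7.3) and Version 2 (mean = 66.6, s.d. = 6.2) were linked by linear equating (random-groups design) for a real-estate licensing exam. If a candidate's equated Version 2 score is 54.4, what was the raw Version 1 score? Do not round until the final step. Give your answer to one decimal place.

Invert y = (SD_Y/SD_X)(x − M_X) + M_Y:
x = (SD_X/SD_Y)(y − M_Y) + M_X = (7.3/6.2)(54.4 − 66.6) + 62.1
x = 1.177419 × -12.200 + 62.1 = 47.7

47.7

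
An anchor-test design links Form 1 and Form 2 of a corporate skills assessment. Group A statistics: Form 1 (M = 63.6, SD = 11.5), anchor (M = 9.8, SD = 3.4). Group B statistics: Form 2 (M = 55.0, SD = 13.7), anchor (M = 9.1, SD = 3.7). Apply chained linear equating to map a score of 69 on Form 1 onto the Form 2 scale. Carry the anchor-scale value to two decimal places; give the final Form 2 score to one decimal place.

Form 1 → anchor (Group A): v = (3.4/11.5)(69 − 63.6) + 9.8 = 11.40
anchor → Form 2 (Group B): y = (13.7/3.7)(11.40 − 9.1) + 55.0 = 63.5

63.5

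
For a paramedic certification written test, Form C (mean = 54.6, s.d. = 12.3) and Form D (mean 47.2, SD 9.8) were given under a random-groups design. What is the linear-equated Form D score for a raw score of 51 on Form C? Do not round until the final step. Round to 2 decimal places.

Linear equating: y = (SD_Y/SD_X)(x − M_X) + M_Y
y = (9.8/12.3)(51 − 54.6) + 47.2
y = 0.796748 × -3.6 + 47.2 = -2.8683 + 47.2 = 44.33

44.33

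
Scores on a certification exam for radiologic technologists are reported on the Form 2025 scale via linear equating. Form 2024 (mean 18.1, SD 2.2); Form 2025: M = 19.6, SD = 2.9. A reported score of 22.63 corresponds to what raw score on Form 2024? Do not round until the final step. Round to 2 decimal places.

Invert y = (SD_Y/SD_X)(x − M_X) + M_Y:
x = (SD_X/SD_Y)(y − M_Y) + M_X = (2.2/2.9)(22.63 − 19.6) + 18.1
x = 0.758621 × 3.030 + 18.1 = 20.40

20.40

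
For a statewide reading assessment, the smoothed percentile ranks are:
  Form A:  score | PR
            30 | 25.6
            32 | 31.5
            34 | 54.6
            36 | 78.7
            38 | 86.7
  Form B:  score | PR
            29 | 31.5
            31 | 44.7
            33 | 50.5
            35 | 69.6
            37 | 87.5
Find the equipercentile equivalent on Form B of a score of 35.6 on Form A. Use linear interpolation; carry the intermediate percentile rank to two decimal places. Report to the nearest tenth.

PR of 35.6 on Form A: 54.6 + (35.6 − 34)/(36 − 34) × (78.7 − 54.6) = 73.88
On Form B, PR 73.88 falls between score 35 (PR 69.6) and 37 (PR 87.5).
Interpolate: 35 + (73.88 − 69.6)/(87.5 − 69.6) × (37 − 35) = 35.5

35.5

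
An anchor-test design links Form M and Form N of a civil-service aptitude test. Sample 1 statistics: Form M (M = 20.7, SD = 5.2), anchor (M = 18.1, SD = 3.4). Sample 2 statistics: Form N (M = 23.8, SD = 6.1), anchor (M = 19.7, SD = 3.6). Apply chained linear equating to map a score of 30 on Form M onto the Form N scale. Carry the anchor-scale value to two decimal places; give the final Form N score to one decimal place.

31.4

Form M → anchor (Sample 1): v = (3.4/5.2)(30 − 20.7) + 18.1 = 24.18
anchor → Form N (Sample 2): y = (6.1/3.6)(24.18 − 19.7) + 23.8 = 31.4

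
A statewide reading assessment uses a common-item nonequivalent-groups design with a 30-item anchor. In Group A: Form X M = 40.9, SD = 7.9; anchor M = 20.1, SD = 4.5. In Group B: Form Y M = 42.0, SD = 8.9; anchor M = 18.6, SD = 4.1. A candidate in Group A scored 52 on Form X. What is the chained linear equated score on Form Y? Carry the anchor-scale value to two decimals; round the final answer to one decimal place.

Form X → anchor (Group A): v = (4.5/7.9)(52 − 40.9) + 20.1 = 26.42
anchor → Form Y (Group B): y = (8.9/4.1)(26.42 − 18.6) + 42.0 = 59.0

59.0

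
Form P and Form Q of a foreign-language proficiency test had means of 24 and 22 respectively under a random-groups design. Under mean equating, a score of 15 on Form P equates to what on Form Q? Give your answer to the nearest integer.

Mean equating: y = x + (M_Y − M_X) = 15 + (22 − 24) = 13

13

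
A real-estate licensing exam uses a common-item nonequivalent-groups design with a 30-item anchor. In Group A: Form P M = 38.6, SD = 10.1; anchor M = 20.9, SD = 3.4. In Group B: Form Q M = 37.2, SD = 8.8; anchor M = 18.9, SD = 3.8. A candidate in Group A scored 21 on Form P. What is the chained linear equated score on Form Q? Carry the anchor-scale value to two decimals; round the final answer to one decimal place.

28.1

Form P → anchor (Group A): v = (3.4/10.1)(21 − 38.6) + 20.9 = 14.98
anchor → Form Q (Group B): y = (8.8/3.8)(14.98 − 18.9) + 37.2 = 28.1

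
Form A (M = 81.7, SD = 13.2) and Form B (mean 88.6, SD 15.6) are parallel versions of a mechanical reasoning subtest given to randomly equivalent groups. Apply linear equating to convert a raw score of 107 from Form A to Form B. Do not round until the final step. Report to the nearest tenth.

Linear equating: y = (SD_Y/SD_X)(x − M_X) + M_Y
y = (15.6/13.2)(107 − 81.7) + 88.6
y = 1.181818 × 25.3 + 88.6 = 29.9000 + 88.6 = 118.5

118.5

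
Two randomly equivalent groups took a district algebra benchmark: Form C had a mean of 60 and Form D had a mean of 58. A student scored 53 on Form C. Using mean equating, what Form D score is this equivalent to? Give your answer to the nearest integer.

Mean equating: y = x + (M_Y − M_X) = 53 + (58 − 60) = 51

51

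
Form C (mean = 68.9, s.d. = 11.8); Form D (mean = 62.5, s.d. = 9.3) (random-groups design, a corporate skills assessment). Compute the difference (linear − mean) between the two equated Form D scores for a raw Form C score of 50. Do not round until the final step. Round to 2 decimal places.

Mean-equated: 50 + (62.5 − 68.9) = 43.60
Linear-equated: (9.3/11.8)(50 − 68.9) + 62.5 = 47.604
Difference = 47.604 − 43.60 = 4.00

4.00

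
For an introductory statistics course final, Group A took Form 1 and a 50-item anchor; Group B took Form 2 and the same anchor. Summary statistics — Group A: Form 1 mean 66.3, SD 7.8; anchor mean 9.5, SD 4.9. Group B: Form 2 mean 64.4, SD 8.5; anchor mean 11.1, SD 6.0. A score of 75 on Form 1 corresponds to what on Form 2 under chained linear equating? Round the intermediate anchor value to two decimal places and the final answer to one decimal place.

Form 1 → anchor (Group A): v = (4.9/7.8)(75 − 66.3) + 9.5 = 14.97
anchor → Form 2 (Group B): y = (8.5/6.0)(14.97 − 11.1) + 64.4 = 69.9

69.9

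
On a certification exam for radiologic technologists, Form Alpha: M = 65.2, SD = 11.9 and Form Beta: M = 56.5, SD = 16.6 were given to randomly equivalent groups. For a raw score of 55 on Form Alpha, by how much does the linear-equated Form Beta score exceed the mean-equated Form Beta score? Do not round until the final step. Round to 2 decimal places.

Mean-equated: 55 + (56.5 − 65.2) = 46.30
Linear-equated: (16.6/11.9)(55 − 65.2) + 56.5 = 42.271
Difference = 42.271 − 46.30 = -4.03

-4.03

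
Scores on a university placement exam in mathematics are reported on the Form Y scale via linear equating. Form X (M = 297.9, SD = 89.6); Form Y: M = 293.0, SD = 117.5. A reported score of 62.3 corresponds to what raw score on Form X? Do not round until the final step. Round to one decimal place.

Invert y = (SD_Y/SD_X)(x − M_X) + M_Y:
x = (SD_X/SD_Y)(y − M_Y) + M_X = (89.6/117.5)(62.3 − 293.0) + 297.9
x = 0.762553 × -230.700 + 297.9 = 122.0

122.0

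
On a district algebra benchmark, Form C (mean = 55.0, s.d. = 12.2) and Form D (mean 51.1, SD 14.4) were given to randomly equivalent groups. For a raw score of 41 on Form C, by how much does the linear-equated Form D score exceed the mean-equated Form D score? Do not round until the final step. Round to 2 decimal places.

-2.52

Mean-equated: 41 + (51.1 − 55.0) = 37.10
Linear-equated: (14.4/12.2)(41 − 55.0) + 51.1 = 34.575
Difference = 34.575 − 37.10 = -2.52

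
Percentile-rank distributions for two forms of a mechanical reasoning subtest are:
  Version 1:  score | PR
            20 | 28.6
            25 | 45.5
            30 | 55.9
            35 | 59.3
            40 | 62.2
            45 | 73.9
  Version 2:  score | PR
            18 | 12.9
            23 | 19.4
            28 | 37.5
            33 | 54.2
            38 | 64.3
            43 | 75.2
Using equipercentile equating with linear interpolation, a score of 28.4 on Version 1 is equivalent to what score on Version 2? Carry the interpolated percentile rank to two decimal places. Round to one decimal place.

PR of 28.4 on Version 1: 45.5 + (28.4 − 25)/(30 − 25) × (55.9 − 45.5) = 52.57
On Version 2, PR 52.57 falls between score 28 (PR 37.5) and 33 (PR 54.2).
Interpolate: 28 + (52.57 − 37.5)/(54.2 − 37.5) × (33 − 28) = 32.5

32.5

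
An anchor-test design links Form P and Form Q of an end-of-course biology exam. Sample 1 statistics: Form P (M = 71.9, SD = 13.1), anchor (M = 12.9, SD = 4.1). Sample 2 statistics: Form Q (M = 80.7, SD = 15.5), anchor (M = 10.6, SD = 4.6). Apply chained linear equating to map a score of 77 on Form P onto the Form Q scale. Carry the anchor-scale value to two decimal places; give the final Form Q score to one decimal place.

Form P → anchor (Sample 1): v = (4.1/13.1)(77 − 71.9) + 12.9 = 14.50
anchor → Form Q (Sample 2): y = (15.5/4.6)(14.50 − 10.6) + 80.7 = 93.8

93.8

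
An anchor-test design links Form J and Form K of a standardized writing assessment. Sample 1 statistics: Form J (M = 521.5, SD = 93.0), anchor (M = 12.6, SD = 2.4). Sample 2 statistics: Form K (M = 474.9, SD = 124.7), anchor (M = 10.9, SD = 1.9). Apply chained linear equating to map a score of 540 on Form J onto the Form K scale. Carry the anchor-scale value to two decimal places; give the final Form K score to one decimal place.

618.0

Form J → anchor (Sample 1): v = (2.4/93.0)(540 − 521.5) + 12.6 = 13.08
anchor → Form K (Sample 2): y = (124.7/1.9)(13.08 − 10.9) + 474.9 = 618.0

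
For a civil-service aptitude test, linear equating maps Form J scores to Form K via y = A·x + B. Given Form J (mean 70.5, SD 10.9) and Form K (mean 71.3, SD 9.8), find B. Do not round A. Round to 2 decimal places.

A = SD_Y / SD_X = 9.8 / 10.9 = 0.899083
B = M_Y − A·M_X = 71.3 − 0.899083 × 70.5 = 7.91

7.91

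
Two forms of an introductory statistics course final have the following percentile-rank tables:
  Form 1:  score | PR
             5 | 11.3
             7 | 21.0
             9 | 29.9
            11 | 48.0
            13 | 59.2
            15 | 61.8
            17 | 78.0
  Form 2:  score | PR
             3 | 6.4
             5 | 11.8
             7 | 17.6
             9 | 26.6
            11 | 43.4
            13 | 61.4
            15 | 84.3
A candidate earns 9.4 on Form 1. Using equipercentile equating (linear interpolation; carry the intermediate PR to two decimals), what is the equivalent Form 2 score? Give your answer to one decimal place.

PR of 9.4 on Form 1: 29.9 + (9.4 − 9)/(11 − 9) × (48.0 − 29.9) = 33.52
On Form 2, PR 33.52 falls between score 9 (PR 26.6) and 11 (PR 43.4).
Interpolate: 9 + (33.52 − 26.6)/(43.4 − 26.6) × (11 − 9) = 9.8

9.8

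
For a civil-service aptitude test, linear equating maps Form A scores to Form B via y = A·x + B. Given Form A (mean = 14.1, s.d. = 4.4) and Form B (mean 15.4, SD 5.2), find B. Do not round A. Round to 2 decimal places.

A = SD_Y / SD_X = 5.2 / 4.4 = 1.181818
B = M_Y − A·M_X = 15.4 − 1.181818 × 14.1 = -1.26

-1.26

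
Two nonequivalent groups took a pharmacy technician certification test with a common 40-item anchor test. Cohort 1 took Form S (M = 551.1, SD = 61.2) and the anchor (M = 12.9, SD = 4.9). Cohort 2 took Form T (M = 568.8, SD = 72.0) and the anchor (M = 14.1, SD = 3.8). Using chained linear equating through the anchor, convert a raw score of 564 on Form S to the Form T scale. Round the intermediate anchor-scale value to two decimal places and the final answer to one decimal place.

Form S → anchor (Cohort 1): v = (4.9/61.2)(564 − 551.1) + 12.9 = 13.93
anchor → Form T (Cohort 2): y = (72.0/3.8)(13.93 − 14.1) + 568.8 = 565.6

565.6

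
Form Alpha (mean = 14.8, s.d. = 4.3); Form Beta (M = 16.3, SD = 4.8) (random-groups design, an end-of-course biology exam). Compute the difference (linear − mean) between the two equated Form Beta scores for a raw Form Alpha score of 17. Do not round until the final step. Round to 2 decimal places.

0.26

Mean-equated: 17 + (16.3 − 14.8) = 18.50
Linear-equated: (4.8/4.3)(17 − 14.8) + 16.3 = 18.756
Difference = 18.756 − 18.50 = 0.26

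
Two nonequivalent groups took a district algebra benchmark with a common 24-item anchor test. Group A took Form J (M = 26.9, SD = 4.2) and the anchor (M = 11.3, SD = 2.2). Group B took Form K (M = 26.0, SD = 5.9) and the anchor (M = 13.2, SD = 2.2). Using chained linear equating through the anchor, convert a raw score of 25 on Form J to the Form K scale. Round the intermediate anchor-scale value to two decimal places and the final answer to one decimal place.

Form J → anchor (Group A): v = (2.2/4.2)(25 − 26.9) + 11.3 = 10.30
anchor → Form K (Group B): y = (5.9/2.2)(10.30 − 13.2) + 26.0 = 18.2

18.2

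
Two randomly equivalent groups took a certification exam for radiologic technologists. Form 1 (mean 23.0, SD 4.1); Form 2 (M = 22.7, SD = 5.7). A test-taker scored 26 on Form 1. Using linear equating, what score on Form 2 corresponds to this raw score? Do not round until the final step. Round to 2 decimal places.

26.87

Linear equating: y = (SD_Y/SD_X)(x − M_X) + M_Y
y = (5.7/4.1)(26 − 23.0) + 22.7
y = 1.390244 × 3.0 + 22.7 = 4.1707 + 22.7 = 26.87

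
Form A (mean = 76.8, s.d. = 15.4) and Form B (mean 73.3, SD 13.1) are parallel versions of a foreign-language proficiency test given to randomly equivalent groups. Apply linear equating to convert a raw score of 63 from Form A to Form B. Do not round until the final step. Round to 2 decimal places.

61.56

Linear equating: y = (SD_Y/SD_X)(x − M_X) + M_Y
y = (13.1/15.4)(63 − 76.8) + 73.3
y = 0.850649 × -13.8 + 73.3 = -11.7390 + 73.3 = 61.56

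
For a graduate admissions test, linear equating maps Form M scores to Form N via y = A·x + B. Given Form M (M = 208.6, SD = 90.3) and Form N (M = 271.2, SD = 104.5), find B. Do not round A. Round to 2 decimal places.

A = SD_Y / SD_X = 104.5 / 90.3 = 1.157254
B = M_Y − A·M_X = 271.2 − 1.157254 × 208.6 = 29.80

29.80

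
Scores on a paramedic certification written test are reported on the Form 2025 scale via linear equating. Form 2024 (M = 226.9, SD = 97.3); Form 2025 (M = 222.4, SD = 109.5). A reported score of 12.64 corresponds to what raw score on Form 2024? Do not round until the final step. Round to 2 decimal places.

Invert y = (SD_Y/SD_X)(x − M_X) + M_Y:
x = (SD_X/SD_Y)(y − M_Y) + M_X = (97.3/109.5)(12.64 − 222.4) + 226.9
x = 0.888584 × -209.760 + 226.9 = 40.51

40.51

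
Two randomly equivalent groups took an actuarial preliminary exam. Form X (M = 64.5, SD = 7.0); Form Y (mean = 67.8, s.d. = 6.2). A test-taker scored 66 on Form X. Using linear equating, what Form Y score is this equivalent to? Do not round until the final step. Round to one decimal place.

Linear equating: y = (SD_Y/SD_X)(x − M_X) + M_Y
y = (6.2/7.0)(66 − 64.5) + 67.8
y = 0.885714 × 1.5 + 67.8 = 1.3286 + 67.8 = 69.1

69.1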